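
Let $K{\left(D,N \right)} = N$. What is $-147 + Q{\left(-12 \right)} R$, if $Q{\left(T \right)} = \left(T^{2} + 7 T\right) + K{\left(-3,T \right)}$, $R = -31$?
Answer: $-1635$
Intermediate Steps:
$Q{\left(T \right)} = T^{2} + 8 T$ ($Q{\left(T \right)} = \left(T^{2} + 7 T\right) + T = T^{2} + 8 T$)
$-147 + Q{\left(-12 \right)} R = -147 + - 12 \left(8 - 12\right) \left(-31\right) = -147 + \left(-12\right) \left(-4\right) \left(-31\right) = -147 + 48 \left(-31\right) = -147 - 1488 = -1635$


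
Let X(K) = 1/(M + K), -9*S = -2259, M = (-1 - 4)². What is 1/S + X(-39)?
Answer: -237/3514 ≈ -0.067445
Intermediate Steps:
M = 25 (M = (-5)² = 25)
S = 251 (S = -⅑*(-2259) = 251)
X(K) = 1/(25 + K)
1/S + X(-39) = 1/251 + 1/(25 - 39) = 1/251 + 1/(-14) = 1/251 - 1/14 = -237/3514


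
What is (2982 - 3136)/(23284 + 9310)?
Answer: -77/16297 ≈ -0.0047248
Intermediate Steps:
(2982 - 3136)/(23284 + 9310) = -154/32594 = -154*1/32594 = -77/16297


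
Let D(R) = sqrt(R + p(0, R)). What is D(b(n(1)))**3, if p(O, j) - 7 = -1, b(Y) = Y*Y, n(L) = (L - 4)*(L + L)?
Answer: 42*sqrt(42) ≈ 272.19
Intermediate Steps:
n(L) = 2*L*(-4 + L) (n(L) = (-4 + L)*(2*L) = 2*L*(-4 + L))
b(Y) = Y**2
p(O, j) = 6 (p(O, j) = 7 - 1 = 6)
D(R) = sqrt(6 + R) (D(R) = sqrt(R + 6) = sqrt(6 + R))
D(b(n(1)))**3 = (sqrt(6 + (2*1*(-4 + 1))**2))**3 = (sqrt(6 + (2*1*(-3))**2))**3 = (sqrt(6 + (-6)**2))**3 = (sqrt(6 + 36))**3 = (sqrt(42))**3 = 42*sqrt(42)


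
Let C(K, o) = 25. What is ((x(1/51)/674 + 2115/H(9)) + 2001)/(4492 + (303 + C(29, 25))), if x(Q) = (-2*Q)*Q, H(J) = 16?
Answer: 29917084331/67598533440 ≈ 0.44257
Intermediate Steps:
x(Q) = -2*Q²
((x(1/51)/674 + 2115/H(9)) + 2001)/(4492 + (303 + C(29, 25))) = ((-2*(1/51)²/674 + 2115/16) + 2001)/(4492 + (303 + 25)) = ((-2*(1/51)²*(1/674) + 2115*(1/16)) + 2001)/(4492 + 328) = ((-2*1/2601*(1/674) + 2115/16) + 2001)/4820 = ((-2/2601*1/674 + 2115/16) + 2001)*(1/4820) = ((-1/876537 + 2115/16) + 2001)*(1/4820) = (1853875739/14024592 + 2001)*(1/4820) = (29917084331/14024592)*(1/4820) = 29917084331/67598533440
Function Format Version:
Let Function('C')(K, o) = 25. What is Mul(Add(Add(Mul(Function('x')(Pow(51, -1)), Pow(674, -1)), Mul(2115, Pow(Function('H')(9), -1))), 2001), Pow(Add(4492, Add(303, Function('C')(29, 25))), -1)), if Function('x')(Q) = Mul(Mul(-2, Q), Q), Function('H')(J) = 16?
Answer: Rational(29917084331, 67598533440) ≈ 0.44257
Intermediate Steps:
Function('x')(Q) = Mul(-2, Pow(Q, 2))
Mul(Add(Add(Mul(Function('x')(Pow(51, -1)), Pow(674, -1)), Mul(2115, Pow(Function('H')(9), -1))), 2001), Pow(Add(4492, Add(303, Function('C')(29, 25))), -1)) = Mul(Add(Add(Mul(Mul(-2, Pow(Pow(51, -1), 2)), Pow(674, -1)), Mul(2115, Pow(16, -1))), 2001), Pow(Add(4492, Add(303, 25)), -1)) = Mul(Add(Add(Mul(Mul(-2, Pow(Rational(1, 51), 2)), Rational(1, 674)), Mul(2115, Rational(1, 16))), 2001), Pow(Add(4492, 328), -1)) = Mul(Add(Add(Mul(Mul(-2, Rational(1, 2601)), Rational(1, 674)), Rational(2115, 16)), 2001), Pow(4820, -1)) = Mul(Add(Add(Mul(Rational(-2, 2601), Rational(1, 674)), Rational(2115, 16)), 2001), Rational(1, 4820)) = Mul(Add(Add(Rational(-1, 876537), Rational(2115, 16)), 2001), Rational(1, 4820)) = Mul(Add(Rational(1853875739, 14024592), 2001), Rational(1, 4820)) = Mul(Rational(29917084331, 14024592), Rational(1, 4820)) = Rational(29917084331, 67598533440)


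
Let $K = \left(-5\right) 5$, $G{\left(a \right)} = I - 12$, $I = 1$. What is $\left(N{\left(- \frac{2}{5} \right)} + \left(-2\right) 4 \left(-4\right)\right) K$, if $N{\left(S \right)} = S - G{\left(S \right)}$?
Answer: $-1065$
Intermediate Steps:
$G{\left(a \right)} = -11$ ($G{\left(a \right)} = 1 - 12 = -11$)
$K = -25$
$N{\left(S \right)} = 11 + S$ ($N{\left(S \right)} = S - -11 = S + 11 = 11 + S$)
$\left(N{\left(- \frac{2}{5} \right)} + \left(-2\right) 4 \left(-4\right)\right) K = \left(\left(11 - \frac{2}{5}\right) + \left(-2\right) 4 \left(-4\right)\right) \left(-25\right) = \left(\left(11 - \frac{2}{5}\right) - -32\right) \left(-25\right) = \left(\left(11 - \frac{2}{5}\right) + 32\right) \left(-25\right) = \left(\frac{53}{5} + 32\right) \left(-25\right) = \frac{213}{5} \left(-25\right) = -1065$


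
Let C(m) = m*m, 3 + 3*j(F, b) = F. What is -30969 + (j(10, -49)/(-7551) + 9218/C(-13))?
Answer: -118351573762/3828357 ≈ -30914.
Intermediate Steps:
j(F, b) = -1 + F/3
C(m) = m²
-30969 + (j(10, -49)/(-7551) + 9218/C(-13)) = -30969 + ((-1 + (⅓)*10)/(-7551) + 9218/((-13)²)) = -30969 + ((-1 + 10/3)*(-1/7551) + 9218/169) = -30969 + ((7/3)*(-1/7551) + 9218*(1/169)) = -30969 + (-7/22653 + 9218/169) = -30969 + 208814171/3828357 = -118351573762/3828357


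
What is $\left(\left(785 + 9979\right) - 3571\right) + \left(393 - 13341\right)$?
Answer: $-5755$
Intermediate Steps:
$\left(\left(785 + 9979\right) - 3571\right) + \left(393 - 13341\right) = \left(10764 - 3571\right) - 12948 = 7193 - 12948 = -5755$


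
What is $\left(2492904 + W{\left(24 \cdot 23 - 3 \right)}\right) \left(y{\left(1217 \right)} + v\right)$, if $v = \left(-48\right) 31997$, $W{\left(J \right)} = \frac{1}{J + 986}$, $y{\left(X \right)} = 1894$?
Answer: $- \frac{5869870710203642}{1535} \approx -3.824 \cdot 10^{12}$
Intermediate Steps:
$W{\left(J \right)} = \frac{1}{986 + J}$
$v = -1535856$
$\left(2492904 + W{\left(24 \cdot 23 - 3 \right)}\right) \left(y{\left(1217 \right)} + v\right) = \left(2492904 + \frac{1}{986 + \left(24 \cdot 23 - 3\right)}\right) \left(1894 - 1535856\right) = \left(2492904 + \frac{1}{986 + \left(552 - 3\right)}\right) \left(-1533962\right) = \left(2492904 + \frac{1}{986 + 549}\right) \left(-1533962\right) = \left(2492904 + \frac{1}{1535}\right) \left(-1533962\right) = \frac{3826607641}{1535} \left(-1533962\right) = - \frac{5869870710203642}{1535}$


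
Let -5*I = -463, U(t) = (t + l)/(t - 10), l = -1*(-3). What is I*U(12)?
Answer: 1389/2 ≈ 694.50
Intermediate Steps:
l = 3
U(t) = (3 + t)/(-10 + t) (U(t) = (t + 3)/(t - 10) = (3 + t)/(-10 + t))
I = 463/5 (I = -⅕*(-463) = 463/5 ≈ 92.600)
I*U(12) = 463*((3 + 12)/(-10 + 12))/5 = 463*(15/2)/5 = 463*((½)*15)/5 = (463/5)*(15/2) = 1389/2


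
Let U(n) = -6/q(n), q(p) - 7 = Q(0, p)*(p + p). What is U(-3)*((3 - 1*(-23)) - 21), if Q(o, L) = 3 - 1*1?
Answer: 6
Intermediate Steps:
Q(o, L) = 2 (Q(o, L) = 3 - 1 = 2)
q(p) = 7 + 4*p (q(p) = 7 + 2*(p + p) = 7 + 2*(2*p) = 7 + 4*p)
U(n) = -6/(7 + 4*n)
U(-3)*((3 - 1*(-23)) - 21) = (-6/(7 + 4*(-3)))*((3 - 1*(-23)) - 21) = (-6/(7 - 12))*((3 + 23) - 21) = (-6/(-5))*(26 - 21) = -6*(-⅕)*5 = (6/5)*5 = 6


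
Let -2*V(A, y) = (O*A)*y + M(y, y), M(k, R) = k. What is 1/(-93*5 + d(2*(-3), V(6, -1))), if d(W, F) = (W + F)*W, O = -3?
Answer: -1/378 ≈ -0.0026455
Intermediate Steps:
V(A, y) = -y/2 + 3*A*y/2 (V(A, y) = -((-3*A)*y + y)/2 = -(-3*A*y + y)/2 = -(y - 3*A*y)/2 = -y/2 + 3*A*y/2)
d(W, F) = W*(F + W) (d(W, F) = (F + W)*W = W*(F + W))
1/(-93*5 + d(2*(-3), V(6, -1))) = 1/(-93*5 + (2*(-3))*((½)*(-1)*(-1 + 3*6) + 2*(-3))) = 1/(-465 - 6*((½)*(-1)*(-1 + 18) - 6)) = 1/(-465 - 6*((½)*(-1)*17 - 6)) = 1/(-465 - 6*(-17/2 - 6)) = 1/(-465 - 6*(-29/2)) = 1/(-465 + 87) = 1/(-378) = -1/378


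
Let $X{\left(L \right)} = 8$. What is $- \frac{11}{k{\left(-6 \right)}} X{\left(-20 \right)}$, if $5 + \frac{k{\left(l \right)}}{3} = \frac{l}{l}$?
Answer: $\frac{22}{3} \approx 7.3333$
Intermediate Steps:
$k{\left(l \right)} = -12$ ($k{\left(l \right)} = -15 + 3 \frac{l}{l} = -15 + 3 \cdot 1 = -15 + 3 = -12$)
$- \frac{11}{k{\left(-6 \right)}} X{\left(-20 \right)} = - \frac{11}{-12} \cdot 8 = \left(-11\right) \left(- \frac{1}{12}\right) 8 = \frac{11}{12} \cdot 8 = \frac{22}{3}$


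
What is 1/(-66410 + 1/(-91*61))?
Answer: -5551/368641911 ≈ -1.5058e-5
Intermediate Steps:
1/(-66410 + 1/(-91*61)) = 1/(-66410 + 1/(-5551)) = 1/(-66410 - 1/5551) = 1/(-368641911/5551) = -5551/368641911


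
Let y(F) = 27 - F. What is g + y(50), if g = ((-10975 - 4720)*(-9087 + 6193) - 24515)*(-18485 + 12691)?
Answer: -263029146133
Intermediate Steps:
g = -263029146110 (g = (-15695*(-2894) - 24515)*(-5794) = (45421330 - 24515)*(-5794) = 45396815*(-5794) = -263029146110)
g + y(50) = -263029146110 + (27 - 1*50) = -263029146110 + (27 - 50) = -263029146110 - 23 = -263029146133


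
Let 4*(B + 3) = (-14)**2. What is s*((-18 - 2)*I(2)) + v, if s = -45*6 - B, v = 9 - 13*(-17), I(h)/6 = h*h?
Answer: 151910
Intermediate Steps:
B = 46 (B = -3 + (1/4)*(-14)**2 = -3 + (1/4)*196 = -3 + 49 = 46)
I(h) = 6*h**2 (I(h) = 6*(h*h) = 6*h**2)
v = 230 (v = 9 + 221 = 230)
s = -316 (s = -45*6 - 1*46 = -270 - 46 = -316)
s*((-18 - 2)*I(2)) + v = -316*(-18 - 2)*6*2**2 + 230 = -(-6320)*6*4 + 230 = -(-6320)*24 + 230 = -316*(-480) + 230 = 151680 + 230 = 151910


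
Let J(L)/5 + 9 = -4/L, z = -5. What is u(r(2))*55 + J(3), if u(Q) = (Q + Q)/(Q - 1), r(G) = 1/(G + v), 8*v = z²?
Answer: -235/3 ≈ -78.333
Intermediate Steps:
v = 25/8 (v = (⅛)*(-5)² = (⅛)*25 = 25/8 ≈ 3.1250)
J(L) = -45 - 20/L (J(L) = -45 + 5*(-4/L) = -45 - 20/L)
r(G) = 1/(25/8 + G) (r(G) = 1/(G + 25/8) = 1/(25/8 + G))
u(Q) = 2*Q/(-1 + Q) (u(Q) = (2*Q)/(-1 + Q) = 2*Q/(-1 + Q))
u(r(2))*55 + J(3) = (2*(8/(25 + 8*2))/(-1 + 8/(25 + 8*2)))*55 + (-45 - 20/3) = (2*(8/(25 + 16))/(-1 + 8/(25 + 16)))*55 + (-45 - 20*⅓) = (2*(8/41)/(-1 + 8/41))*55 + (-45 - 20/3) = (2*(8*(1/41))/(-1 + 8*(1/41)))*55 - 155/3 = (2*(8/41)/(-1 + 8/41))*55 - 155/3 = (2*(8/41)/(-33/41))*55 - 155/3 = (2*(8/41)*(-41/33))*55 - 155/3 = -16/33*55 - 155/3 = -80/3 - 155/3 = -235/3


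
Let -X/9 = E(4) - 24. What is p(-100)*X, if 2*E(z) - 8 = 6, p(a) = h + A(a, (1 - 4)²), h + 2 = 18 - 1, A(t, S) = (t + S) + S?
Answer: -10251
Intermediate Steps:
A(t, S) = t + 2*S (A(t, S) = (S + t) + S = t + 2*S)
h = 15 (h = -2 + (18 - 1) = -2 + 17 = 15)
p(a) = 33 + a (p(a) = 15 + (a + 2*(1 - 4)²) = 15 + (a + 2*(-3)²) = 15 + (a + 2*9) = 15 + (a + 18) = 15 + (18 + a) = 33 + a)
E(z) = 7 (E(z) = 4 + (½)*6 = 4 + 3 = 7)
X = 153 (X = -9*(7 - 24) = -9*(-17) = 153)
p(-100)*X = (33 - 100)*153 = -67*153 = -10251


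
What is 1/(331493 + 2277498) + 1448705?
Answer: 3779658306656/2608991 ≈ 1.4487e+6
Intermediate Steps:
1/(331493 + 2277498) + 1448705 = 1/2608991 + 1448705 = 3779658306656/2608991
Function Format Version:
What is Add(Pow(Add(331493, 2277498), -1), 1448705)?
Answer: Rational(3779658306656, 2608991) ≈ 1.4487e+6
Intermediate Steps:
Add(Pow(Add(331493, 2277498), -1), 1448705) = Add(Pow(2608991, -1), 1448705) = Add(Rational(1, 2608991), 1448705) = Rational(3779658306656, 2608991)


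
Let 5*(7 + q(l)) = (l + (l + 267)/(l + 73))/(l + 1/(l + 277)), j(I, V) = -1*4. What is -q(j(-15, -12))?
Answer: 877072/125465 ≈ 6.9906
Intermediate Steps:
j(I, V) = -4
q(l) = -7 + (l + (267 + l)/(73 + l))/(5*(l + 1/(277 + l))) (q(l) = -7 + ((l + (l + 267)/(l + 73))/(l + 1/(l + 277)))/5 = -7 + ((l + (267 + l)/(73 + l))/(l + 1/(277 + l)))/5 = -7 + (l + (267 + l)/(73 + l))/(5*(l + 1/(277 + l))))
-q(j(-15, -12)) = -(71404 - 687005*(-4) - 11899*(-4)² - 34*(-4)³)/(5*(73 + (-4)³ + 350*(-4)² + 20222*(-4))) = -(71404 + 2748020 - 11899*16 - 34*(-64))/(5*(73 - 64 + 350*16 - 80888)) = -(71404 + 2748020 - 190384 + 2176)/(5*(73 - 64 + 5600 - 80888)) = -2631216/(5*(-75279)) = -(-1)*2631216/(5*75279) = -1*(-877072/125465) = 877072/125465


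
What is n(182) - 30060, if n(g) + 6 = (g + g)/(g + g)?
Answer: -30065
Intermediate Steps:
n(g) = -5 (n(g) = -6 + (g + g)/(g + g) = -6 + (2*g)/((2*g)) = -6 + (2*g)*(1/(2*g)) = -6 + 1 = -5)
n(182) - 30060 = -5 - 30060 = -30065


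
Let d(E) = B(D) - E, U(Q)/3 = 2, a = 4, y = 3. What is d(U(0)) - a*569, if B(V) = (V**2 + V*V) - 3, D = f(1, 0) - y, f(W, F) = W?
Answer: -2277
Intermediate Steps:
U(Q) = 6 (U(Q) = 3*2 = 6)
D = -2 (D = 1 - 1*3 = 1 - 3 = -2)
B(V) = -3 + 2*V**2 (B(V) = (V**2 + V**2) - 3 = 2*V**2 - 3 = -3 + 2*V**2)
d(E) = 5 - E (d(E) = (-3 + 2*(-2)**2) - E = (-3 + 2*4) - E = (-3 + 8) - E = 5 - E)
d(U(0)) - a*569 = (5 - 1*6) - 4*569 = (5 - 6) - 1*2276 = -1 - 2276 = -2277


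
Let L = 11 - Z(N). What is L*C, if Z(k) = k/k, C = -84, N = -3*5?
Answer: -840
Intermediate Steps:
N = -15
Z(k) = 1
L = 10 (L = 11 - 1*1 = 11 - 1 = 10)
L*C = 10*(-84) = -840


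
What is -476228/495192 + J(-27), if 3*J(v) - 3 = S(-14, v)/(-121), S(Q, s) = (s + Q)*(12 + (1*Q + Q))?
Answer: -26496835/14979558 ≈ -1.7689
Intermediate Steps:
S(Q, s) = (12 + 2*Q)*(Q + s) (S(Q, s) = (Q + s)*(12 + (Q + Q)) = (Q + s)*(12 + 2*Q) = (12 + 2*Q)*(Q + s))
J(v) = 139/363 + 16*v/363 (J(v) = 1 + ((2*(-14)**2 + 12*(-14) + 12*v + 2*(-14)*v)/(-121))/3 = 1 + ((2*196 - 168 + 12*v - 28*v)*(-1/121))/3 = 1 + ((392 - 168 + 12*v - 28*v)*(-1/121))/3 = 1 + ((224 - 16*v)*(-1/121))/3 = 1 + (-224/121 + 16*v/121)/3 = 1 + (-224/363 + 16*v/363) = 139/363 + 16*v/363)
-476228/495192 + J(-27) = -476228/495192 + (139/363 + (16/363)*(-27)) = -476228*1/495192 + (139/363 - 144/121) = -119057/123798 - 293/363 = -26496835/14979558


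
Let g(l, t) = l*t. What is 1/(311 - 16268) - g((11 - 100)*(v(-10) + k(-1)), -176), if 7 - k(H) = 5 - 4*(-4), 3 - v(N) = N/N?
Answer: 2999405375/15957 ≈ 1.8797e+5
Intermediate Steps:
v(N) = 2 (v(N) = 3 - N/N = 3 - 1*1 = 3 - 1 = 2)
k(H) = -14 (k(H) = 7 - (5 - 4*(-4)) = 7 - (5 + 16) = 7 - 1*21 = 7 - 21 = -14)
1/(311 - 16268) - g((11 - 100)*(v(-10) + k(-1)), -176) = 1/(311 - 16268) - (11 - 100)*(2 - 14)*(-176) = 1/(-15957) - (-89*(-12))*(-176) = -1/15957 - 1068*(-176) = -1/15957 - 1*(-187968) = -1/15957 + 187968 = 2999405375/15957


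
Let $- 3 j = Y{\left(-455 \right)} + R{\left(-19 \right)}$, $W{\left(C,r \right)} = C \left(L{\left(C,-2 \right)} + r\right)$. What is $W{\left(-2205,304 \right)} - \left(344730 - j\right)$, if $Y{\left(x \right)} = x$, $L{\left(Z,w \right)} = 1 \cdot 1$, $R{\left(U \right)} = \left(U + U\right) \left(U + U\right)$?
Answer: $- \frac{3052754}{3} \approx -1.0176 \cdot 10^{6}$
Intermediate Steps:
$R{\left(U \right)} = 4 U^{2}$ ($R{\left(U \right)} = 2 U 2 U = 4 U^{2}$)
$L{\left(Z,w \right)} = 1$
$W{\left(C,r \right)} = C \left(1 + r\right)$
$j = - \frac{989}{3}$ ($j = - \frac{-455 + 4 \left(-19\right)^{2}}{3} = - \frac{-455 + 4 \cdot 361}{3} = - \frac{-455 + 1444}{3} = \left(- \frac{1}{3}\right) 989 = - \frac{989}{3} \approx -329.67$)
$W{\left(-2205,304 \right)} - \left(344730 - j\right) = - 2205 \left(1 + 304\right) - \left(344730 - - \frac{989}{3}\right) = \left(-2205\right) 305 - \left(344730 + \frac{989}{3}\right) = -672525 - \frac{1035179}{3} = - \frac{3052754}{3}$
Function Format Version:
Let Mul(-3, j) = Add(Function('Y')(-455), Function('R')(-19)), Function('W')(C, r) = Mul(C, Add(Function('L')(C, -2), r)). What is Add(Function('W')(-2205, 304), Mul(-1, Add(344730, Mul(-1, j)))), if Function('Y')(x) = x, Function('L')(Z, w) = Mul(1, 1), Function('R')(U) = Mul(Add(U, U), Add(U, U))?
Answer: Rational(-3052754, 3) ≈ -1.0176e+6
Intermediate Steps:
Function('R')(U) = Mul(4, Pow(U, 2)) (Function('R')(U) = Mul(Mul(2, U), Mul(2, U)) = Mul(4, Pow(U, 2)))
Function('L')(Z, w) = 1
Function('W')(C, r) = Mul(C, Add(1, r))
j = Rational(-989, 3) (j = Mul(Rational(-1, 3), Add(-455, Mul(4, Pow(-19, 2)))) = Mul(Rational(-1, 3), Add(-455, Mul(4, 361))) = Mul(Rational(-1, 3), Add(-455, 1444)) = Mul(Rational(-1, 3), 989) = Rational(-989, 3) ≈ -329.67)
Add(Function('W')(-2205, 304), Mul(-1, Add(344730, Mul(-1, j)))) = Add(Mul(-2205, Add(1, 304)), Mul(-1, Add(344730, Mul(-1, Rational(-989, 3))))) = Add(Mul(-2205, 305), Mul(-1, Add(344730, Rational(989, 3)))) = Add(-672525, Mul(-1, Rational(1035179, 3))) = Add(-672525, Rational(-1035179, 3)) = Rational(-3052754, 3)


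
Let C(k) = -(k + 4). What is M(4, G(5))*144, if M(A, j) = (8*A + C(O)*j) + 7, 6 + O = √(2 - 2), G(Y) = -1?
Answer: 5328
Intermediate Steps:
O = -6 (O = -6 + √(2 - 2) = -6 + √0 = -6 + 0 = -6)
C(k) = -4 - k (C(k) = -(4 + k) = -4 - k)
M(A, j) = 7 + 2*j + 8*A (M(A, j) = (8*A + (-4 - 1*(-6))*j) + 7 = (8*A + (-4 + 6)*j) + 7 = (8*A + 2*j) + 7 = (2*j + 8*A) + 7 = 7 + 2*j + 8*A)
M(4, G(5))*144 = (7 + 2*(-1) + 8*4)*144 = (7 - 2 + 32)*144 = 37*144 = 5328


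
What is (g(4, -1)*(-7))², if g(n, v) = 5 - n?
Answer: 49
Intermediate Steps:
(g(4, -1)*(-7))² = ((5 - 1*4)*(-7))² = ((5 - 4)*(-7))² = (1*(-7))² = (-7)² = 49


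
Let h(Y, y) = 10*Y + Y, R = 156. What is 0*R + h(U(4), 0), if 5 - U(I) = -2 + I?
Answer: 33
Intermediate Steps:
U(I) = 7 - I (U(I) = 5 - (-2 + I) = 5 + (2 - I) = 7 - I)
h(Y, y) = 11*Y
0*R + h(U(4), 0) = 0*156 + 11*(7 - 1*4) = 0 + 11*(7 - 4) = 0 + 11*3 = 0 + 33 = 33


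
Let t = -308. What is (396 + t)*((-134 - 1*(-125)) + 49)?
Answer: 3520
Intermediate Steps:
(396 + t)*((-134 - 1*(-125)) + 49) = (396 - 308)*((-134 - 1*(-125)) + 49) = 88*((-134 + 125) + 49) = 88*(-9 + 49) = 88*40 = 3520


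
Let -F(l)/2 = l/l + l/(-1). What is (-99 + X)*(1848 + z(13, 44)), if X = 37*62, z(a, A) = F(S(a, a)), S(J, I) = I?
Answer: 4109040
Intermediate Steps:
F(l) = -2 + 2*l (F(l) = -2*(l/l + l/(-1)) = -2*(1 + l*(-1)) = -2*(1 - l) = -2 + 2*l)
z(a, A) = -2 + 2*a
X = 2294
(-99 + X)*(1848 + z(13, 44)) = (-99 + 2294)*(1848 + (-2 + 2*13)) = 2195*(1848 + (-2 + 26)) = 2195*(1848 + 24) = 2195*1872 = 4109040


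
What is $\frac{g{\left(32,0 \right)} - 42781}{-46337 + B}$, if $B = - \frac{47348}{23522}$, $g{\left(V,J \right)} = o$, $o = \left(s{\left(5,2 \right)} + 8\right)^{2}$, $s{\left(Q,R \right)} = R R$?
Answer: $\frac{26392303}{28683849} \approx 0.92011$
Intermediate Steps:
$s{\left(Q,R \right)} = R^{2}$
$o = 144$ ($o = \left(2^{2} + 8\right)^{2} = \left(4 + 8\right)^{2} = 12^{2} = 144$)
$g{\left(V,J \right)} = 144$
$B = - \frac{1246}{619}$ ($B = \left(-47348\right) \frac{1}{23522} = - \frac{1246}{619} \approx -2.0129$)
$\frac{g{\left(32,0 \right)} - 42781}{-46337 + B} = \frac{144 - 42781}{-46337 - \frac{1246}{619}} = - \frac{42637}{- \frac{28683849}{619}} = \left(-42637\right) \left(- \frac{619}{28683849}\right) = \frac{26392303}{28683849}$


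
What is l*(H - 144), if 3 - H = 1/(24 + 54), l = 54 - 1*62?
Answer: 43996/39 ≈ 1128.1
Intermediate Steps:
l = -8 (l = 54 - 62 = -8)
H = 233/78 (H = 3 - 1/(24 + 54) = 3 - 1/78 = 233/78 ≈ 2.9872)
l*(H - 144) = -8*(233/78 - 144) = -8*(-10999/78) = 43996/39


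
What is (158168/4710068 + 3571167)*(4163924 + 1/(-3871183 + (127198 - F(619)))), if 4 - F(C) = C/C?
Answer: 65556323840293762310431591/4408609517796 ≈ 1.4870e+13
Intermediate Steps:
F(C) = 3 (F(C) = 4 - C/C = 4 - 1*1 = 4 - 1 = 3)
(158168/4710068 + 3571167)*(4163924 + 1/(-3871183 + (127198 - F(619)))) = (158168/4710068 + 3571167)*(4163924 + 1/(-3871183 + (127198 - 1*3))) = (158168*(1/4710068) + 3571167)*(4163924 + 1/(-3871183 + (127198 - 3))) = (39542/1177517 + 3571167)*(4163924 + 1/(-3871183 + 127195)) = 4205109891881*(4163924 + 1/(-3743988))/1177517 = 4205109891881*(4163924 - 1/3743988)/1177517 = (4205109891881/1177517)*(15589681488911/3743988) = 65556323840293762310431591/4408609517796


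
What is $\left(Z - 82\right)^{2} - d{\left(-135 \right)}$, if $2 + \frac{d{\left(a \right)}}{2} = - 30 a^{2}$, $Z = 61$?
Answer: $1093945$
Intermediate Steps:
$d{\left(a \right)} = -4 - 60 a^{2}$ ($d{\left(a \right)} = -4 + 2 \left(- 30 a^{2}\right) = -4 - 60 a^{2}$)
$\left(Z - 82\right)^{2} - d{\left(-135 \right)} = \left(61 - 82\right)^{2} - \left(-4 - 60 \left(-135\right)^{2}\right) = \left(-21\right)^{2} - \left(-4 - 1093500\right) = 441 - \left(-4 - 1093500\right) = 441 - -1093504 = 441 + 1093504 = 1093945$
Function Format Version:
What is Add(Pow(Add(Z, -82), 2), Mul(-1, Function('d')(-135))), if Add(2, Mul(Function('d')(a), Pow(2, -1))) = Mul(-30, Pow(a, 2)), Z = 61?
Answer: 1093945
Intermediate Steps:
Function('d')(a) = Add(-4, Mul(-60, Pow(a, 2))) (Function('d')(a) = Add(-4, Mul(2, Mul(-30, Pow(a, 2)))) = Add(-4, Mul(-60, Pow(a, 2))))
Add(Pow(Add(Z, -82), 2), Mul(-1, Function('d')(-135))) = Add(Pow(Add(61, -82), 2), Mul(-1, Add(-4, Mul(-60, Pow(-135, 2))))) = Add(Pow(-21, 2), Mul(-1, Add(-4, Mul(-60, 18225)))) = Add(441, Mul(-1, Add(-4, -1093500))) = Add(441, Mul(-1, -1093504)) = Add(441, 1093504) = 1093945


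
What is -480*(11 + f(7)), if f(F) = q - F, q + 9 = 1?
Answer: 1920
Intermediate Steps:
q = -8 (q = -9 + 1 = -8)
f(F) = -8 - F
-480*(11 + f(7)) = -480*(11 + (-8 - 1*7)) = -480*(11 + (-8 - 7)) = -480*(11 - 15) = -480*(-4) = 1920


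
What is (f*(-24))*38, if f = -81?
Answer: 73872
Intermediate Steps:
(f*(-24))*38 = -81*(-24)*38 = 1944*38 = 73872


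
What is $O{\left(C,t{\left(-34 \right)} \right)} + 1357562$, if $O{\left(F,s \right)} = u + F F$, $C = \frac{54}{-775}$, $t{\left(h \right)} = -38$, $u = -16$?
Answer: $\frac{815376069166}{600625} \approx 1.3575 \cdot 10^{6}$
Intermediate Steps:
$C = - \frac{54}{775}$ ($C = 54 \left(- \frac{1}{775}\right) = - \frac{54}{775} \approx -0.069677$)
$O{\left(F,s \right)} = -16 + F^{2}$ ($O{\left(F,s \right)} = -16 + F F = -16 + F^{2}$)
$O{\left(C,t{\left(-34 \right)} \right)} + 1357562 = \left(-16 + \left(- \frac{54}{775}\right)^{2}\right) + 1357562 = \left(-16 + \frac{2916}{600625}\right) + 1357562 = - \frac{9607084}{600625} + 1357562 = \frac{815376069166}{600625}$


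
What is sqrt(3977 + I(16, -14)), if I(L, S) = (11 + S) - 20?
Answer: sqrt(3954) ≈ 62.881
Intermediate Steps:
I(L, S) = -9 + S
sqrt(3977 + I(16, -14)) = sqrt(3977 + (-9 - 14)) = sqrt(3977 - 23) = sqrt(3954)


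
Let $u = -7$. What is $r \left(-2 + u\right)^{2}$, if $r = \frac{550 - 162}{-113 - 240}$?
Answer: $- \frac{31428}{353} \approx -89.031$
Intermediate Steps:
$r = - \frac{388}{353}$ ($r = \frac{388}{-353} = 388 \left(- \frac{1}{353}\right) = - \frac{388}{353} \approx -1.0991$)
$r \left(-2 + u\right)^{2} = - \frac{388 \left(-2 - 7\right)^{2}}{353} = - \frac{388 \left(-9\right)^{2}}{353} = \left(- \frac{388}{353}\right) 81 = - \frac{31428}{353}$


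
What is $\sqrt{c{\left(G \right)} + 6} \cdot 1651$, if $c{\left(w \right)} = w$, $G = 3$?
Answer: $4953$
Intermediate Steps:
$\sqrt{c{\left(G \right)} + 6} \cdot 1651 = \sqrt{3 + 6} \cdot 1651 = \sqrt{9} \cdot 1651 = 3 \cdot 1651 = 4953$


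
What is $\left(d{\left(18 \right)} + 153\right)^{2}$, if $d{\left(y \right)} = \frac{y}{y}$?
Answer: $23716$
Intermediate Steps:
$d{\left(y \right)} = 1$
$\left(d{\left(18 \right)} + 153\right)^{2} = \left(1 + 153\right)^{2} = 154^{2} = 23716$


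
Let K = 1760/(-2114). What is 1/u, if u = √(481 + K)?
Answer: √59607401/169179 ≈ 0.045636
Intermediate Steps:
K = -880/1057 (K = 1760*(-1/2114) = -880/1057 ≈ -0.83255)
u = 3*√59607401/1057 (u = √(481 - 880/1057) = √(507537/1057) = 3*√59607401/1057 ≈ 21.913)
1/u = 1/(3*√59607401/1057) = √59607401/169179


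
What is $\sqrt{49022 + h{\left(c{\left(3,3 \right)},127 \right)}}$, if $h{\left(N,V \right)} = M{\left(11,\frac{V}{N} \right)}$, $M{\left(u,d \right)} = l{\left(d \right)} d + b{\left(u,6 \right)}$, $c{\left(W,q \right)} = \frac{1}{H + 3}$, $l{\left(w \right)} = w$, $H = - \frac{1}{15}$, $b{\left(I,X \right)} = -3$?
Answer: $\frac{\sqrt{42255019}}{15} \approx 433.36$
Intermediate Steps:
$H = - \frac{1}{15}$ ($H = \left(-1\right) \frac{1}{15} = - \frac{1}{15} \approx -0.066667$)
$c{\left(W,q \right)} = \frac{15}{44}$ ($c{\left(W,q \right)} = \frac{1}{- \frac{1}{15} + 3} = \frac{1}{\frac{44}{15}} = \frac{15}{44}$)
$M{\left(u,d \right)} = -3 + d^{2}$ ($M{\left(u,d \right)} = d d - 3 = d^{2} - 3 = -3 + d^{2}$)
$h{\left(N,V \right)} = -3 + \frac{V^{2}}{N^{2}}$ ($h{\left(N,V \right)} = -3 + \left(\frac{V}{N}\right)^{2} = -3 + \frac{V^{2}}{N^{2}}$)
$\sqrt{49022 + h{\left(c{\left(3,3 \right)},127 \right)}} = \sqrt{49022 - \left(3 - \frac{127^{2}}{\frac{225}{1936}}\right)} = \sqrt{49022 + \left(-3 + \frac{1936}{225} \cdot 16129\right)} = \sqrt{49022 + \left(-3 + \frac{31225744}{225}\right)} = \sqrt{49022 + \frac{31225069}{225}} = \sqrt{\frac{42255019}{225}} = \frac{\sqrt{42255019}}{15}$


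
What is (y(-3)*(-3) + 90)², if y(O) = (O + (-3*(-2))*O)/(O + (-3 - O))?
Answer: 4761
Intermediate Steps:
y(O) = -7*O/3 (y(O) = (O + 6*O)/(-3) = (7*O)*(-⅓) = -7*O/3)
(y(-3)*(-3) + 90)² = (-7/3*(-3)*(-3) + 90)² = (7*(-3) + 90)² = (-21 + 90)² = 69² = 4761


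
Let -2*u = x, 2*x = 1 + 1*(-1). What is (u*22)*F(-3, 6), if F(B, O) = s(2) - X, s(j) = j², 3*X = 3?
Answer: 0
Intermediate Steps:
X = 1 (X = (⅓)*3 = 1)
x = 0 (x = (1 + 1*(-1))/2 = (1 - 1)/2 = (½)*0 = 0)
u = 0 (u = -½*0 = 0)
F(B, O) = 3 (F(B, O) = 2² - 1*1 = 4 - 1 = 3)
(u*22)*F(-3, 6) = (0*22)*3 = 0*3 = 0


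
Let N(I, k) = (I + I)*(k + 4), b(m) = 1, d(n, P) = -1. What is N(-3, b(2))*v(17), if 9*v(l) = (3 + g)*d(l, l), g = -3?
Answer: 0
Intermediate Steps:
v(l) = 0 (v(l) = ((3 - 3)*(-1))/9 = (0*(-1))/9 = (⅑)*0 = 0)
N(I, k) = 2*I*(4 + k) (N(I, k) = (2*I)*(4 + k) = 2*I*(4 + k))
N(-3, b(2))*v(17) = (2*(-3)*(4 + 1))*0 = (2*(-3)*5)*0 = -30*0 = 0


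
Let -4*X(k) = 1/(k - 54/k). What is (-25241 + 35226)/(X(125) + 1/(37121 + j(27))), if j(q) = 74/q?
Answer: -623361621337340/123610957 ≈ -5.0429e+6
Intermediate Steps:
X(k) = -1/(4*(k - 54/k))
(-25241 + 35226)/(X(125) + 1/(37121 + j(27))) = (-25241 + 35226)/(-1*125/(-216 + 4*125**2) + 1/(37121 + 74/27)) = 9985/(-1*125/(-216 + 4*15625) + 1/(37121 + 74*(1/27))) = 9985/(-1*125/(-216 + 62500) + 1/(37121 + 74/27)) = 9985/(-1*125/62284 + 1/(1002341/27)) = 9985/(-1*125*1/62284 + 27/1002341) = 9985/(-125/62284 + 27/1002341) = 9985/(-123610957/62429806844) = 9985*(-62429806844/123610957) = -623361621337340/123610957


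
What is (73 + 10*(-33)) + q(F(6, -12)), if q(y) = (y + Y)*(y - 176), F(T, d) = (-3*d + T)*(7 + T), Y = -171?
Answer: 138493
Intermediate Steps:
F(T, d) = (7 + T)*(T - 3*d) (F(T, d) = (T - 3*d)*(7 + T) = (7 + T)*(T - 3*d))
q(y) = (-176 + y)*(-171 + y) (q(y) = (y - 171)*(y - 176) = (-171 + y)*(-176 + y) = (-176 + y)*(-171 + y))
(73 + 10*(-33)) + q(F(6, -12)) = (73 + 10*(-33)) + (30096 + (6² - 21*(-12) + 7*6 - 3*6*(-12))² - 347*(6² - 21*(-12) + 7*6 - 3*6*(-12))) = (73 - 330) + (30096 + (36 + 252 + 42 + 216)² - 347*(36 + 252 + 42 + 216)) = -257 + (30096 + 546² - 347*546) = -257 + (30096 + 298116 - 189462) = -257 + 138750 = 138493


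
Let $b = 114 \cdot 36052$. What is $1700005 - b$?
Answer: $-2409923$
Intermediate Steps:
$b = 4109928$
$1700005 - b = 1700005 - 4109928 = -2409923$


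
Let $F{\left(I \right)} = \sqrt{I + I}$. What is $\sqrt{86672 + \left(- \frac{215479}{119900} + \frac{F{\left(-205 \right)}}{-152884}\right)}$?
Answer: $\frac{\sqrt{150427382979313143159 - 11352592525 i \sqrt{410}}}{41660890} \approx 294.4 - 2.2494 \cdot 10^{-7} i$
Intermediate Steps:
$F{\left(I \right)} = \sqrt{2} \sqrt{I}$ ($F{\left(I \right)} = \sqrt{2 I} = \sqrt{2} \sqrt{I}$)
$\sqrt{86672 + \left(- \frac{215479}{119900} + \frac{F{\left(-205 \right)}}{-152884}\right)} = \sqrt{86672 + \left(- \frac{215479}{119900} + \frac{\sqrt{2} \sqrt{-205}}{-152884}\right)} = \sqrt{86672 + \left(\left(-215479\right) \frac{1}{119900} + \sqrt{2} i \sqrt{205} \left(- \frac{1}{152884}\right)\right)} = \sqrt{86672 - \left(\frac{19589}{10900} - i \sqrt{410} \left(- \frac{1}{152884}\right)\right)} = \sqrt{86672 - \left(\frac{19589}{10900} + \frac{i \sqrt{410}}{152884}\right)} = \sqrt{\frac{944705211}{10900} - \frac{i \sqrt{410}}{152884}}$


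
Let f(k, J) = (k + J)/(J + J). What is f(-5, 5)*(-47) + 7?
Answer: 7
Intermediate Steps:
f(k, J) = (J + k)/(2*J) (f(k, J) = (J + k)/((2*J)) = (J + k)*(1/(2*J)) = (J + k)/(2*J))
f(-5, 5)*(-47) + 7 = ((½)*(5 - 5)/5)*(-47) + 7 = ((½)*(⅕)*0)*(-47) + 7 = 0*(-47) + 7 = 0 + 7 = 7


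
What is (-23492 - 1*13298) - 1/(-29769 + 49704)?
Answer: -733408651/19935 ≈ -36790.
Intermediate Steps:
(-23492 - 1*13298) - 1/(-29769 + 49704) = (-23492 - 13298) - 1/19935 = -36790 - 1*1/19935 = -36790 - 1/19935 = -733408651/19935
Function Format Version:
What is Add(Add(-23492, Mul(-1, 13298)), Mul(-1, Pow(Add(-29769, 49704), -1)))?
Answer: Rational(-733408651, 19935) ≈ -36790.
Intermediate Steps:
Add(Add(-23492, Mul(-1, 13298)), Mul(-1, Pow(Add(-29769, 49704), -1))) = Add(Add(-23492, -13298), Mul(-1, Pow(19935, -1))) = Add(-36790, Mul(-1, Rational(1, 19935))) = Add(-36790, Rational(-1, 19935)) = Rational(-733408651, 19935)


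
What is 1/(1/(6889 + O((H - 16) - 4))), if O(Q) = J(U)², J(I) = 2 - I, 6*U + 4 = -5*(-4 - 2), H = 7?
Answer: 62050/9 ≈ 6894.4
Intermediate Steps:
U = 13/3 (U = -⅔ + (-5*(-4 - 2))/6 = -⅔ + (-5*(-6))/6 = -⅔ + (⅙)*30 = -⅔ + 5 = 13/3 ≈ 4.3333)
O(Q) = 49/9 (O(Q) = (2 - 1*13/3)² = (2 - 13/3)² = (-7/3)² = 49/9)
1/(1/(6889 + O((H - 16) - 4))) = 1/(1/(6889 + 49/9)) = 1/(1/(62050/9)) = 1/(9/62050) = 62050/9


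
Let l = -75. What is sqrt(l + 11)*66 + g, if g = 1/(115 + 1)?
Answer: 1/116 + 528*I ≈ 0.0086207 + 528.0*I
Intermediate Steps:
g = 1/116 ≈ 0.0086207
sqrt(l + 11)*66 + g = sqrt(-75 + 11)*66 + 1/116 = sqrt(-64)*66 + 1/116 = (8*I)*66 + 1/116 = 528*I + 1/116 = 1/116 + 528*I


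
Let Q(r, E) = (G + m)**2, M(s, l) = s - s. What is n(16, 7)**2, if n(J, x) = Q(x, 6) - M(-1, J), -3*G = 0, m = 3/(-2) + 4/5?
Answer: 2401/10000 ≈ 0.24010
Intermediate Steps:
M(s, l) = 0
m = -7/10 (m = 3*(-1/2) + 4*(1/5) = -3/2 + 4/5 = -7/10 ≈ -0.70000)
G = 0 (G = -1/3*0 = 0)
Q(r, E) = 49/100 (Q(r, E) = (0 - 7/10)**2 = (-7/10)**2 = 49/100)
n(J, x) = 49/100 (n(J, x) = 49/100 - 1*0 = 49/100 + 0 = 49/100)
n(16, 7)**2 = (49/100)**2 = 2401/10000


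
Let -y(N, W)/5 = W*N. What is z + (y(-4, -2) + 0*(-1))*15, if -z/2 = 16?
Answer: -632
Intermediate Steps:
y(N, W) = -5*N*W (y(N, W) = -5*W*N = -5*N*W)
z = -32 (z = -2*16 = -32)
z + (y(-4, -2) + 0*(-1))*15 = -32 + (-5*(-4)*(-2) + 0*(-1))*15 = -32 + (-40 + 0)*15 = -32 - 40*15 = -32 - 600 = -632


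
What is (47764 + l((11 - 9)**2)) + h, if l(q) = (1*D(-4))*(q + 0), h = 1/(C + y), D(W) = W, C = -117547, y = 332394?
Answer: 10258514557/214847 ≈ 47748.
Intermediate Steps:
h = 1/214847 (h = 1/(-117547 + 332394) = 1/214847 ≈ 4.6545e-6)
l(q) = -4*q (l(q) = (1*(-4))*(q + 0) = -4*q)
(47764 + l((11 - 9)**2)) + h = (47764 - 4*(11 - 9)**2) + 1/214847 = (47764 - 4*2**2) + 1/214847 = (47764 - 4*4) + 1/214847 = (47764 - 16) + 1/214847 = 47748 + 1/214847 = 10258514557/214847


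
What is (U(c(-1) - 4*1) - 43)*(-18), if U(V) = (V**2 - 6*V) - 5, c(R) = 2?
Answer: 576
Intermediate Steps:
U(V) = -5 + V**2 - 6*V
(U(c(-1) - 4*1) - 43)*(-18) = ((-5 + (2 - 4*1)**2 - 6*(2 - 4*1)) - 43)*(-18) = ((-5 + (2 - 4)**2 - 6*(2 - 4)) - 43)*(-18) = ((-5 + (-2)**2 - 6*(-2)) - 43)*(-18) = ((-5 + 4 + 12) - 43)*(-18) = (11 - 43)*(-18) = -32*(-18) = 576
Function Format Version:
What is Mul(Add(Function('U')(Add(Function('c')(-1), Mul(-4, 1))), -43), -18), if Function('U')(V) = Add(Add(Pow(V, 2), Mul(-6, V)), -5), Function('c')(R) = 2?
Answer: 576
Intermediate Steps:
Function('U')(V) = Add(-5, Pow(V, 2), Mul(-6, V))
Mul(Add(Function('U')(Add(Function('c')(-1), Mul(-4, 1))), -43), -18) = Mul(Add(Add(-5, Pow(Add(2, Mul(-4, 1)), 2), Mul(-6, Add(2, Mul(-4, 1)))), -43), -18) = Mul(Add(Add(-5, Pow(Add(2, -4), 2), Mul(-6, Add(2, -4))), -43), -18) = Mul(Add(Add(-5, Pow(-2, 2), Mul(-6, -2)), -43), -18) = Mul(Add(Add(-5, 4, 12), -43), -18) = Mul(Add(11, -43), -18) = Mul(-32, -18) = 576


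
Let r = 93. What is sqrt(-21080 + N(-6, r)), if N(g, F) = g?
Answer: I*sqrt(21086) ≈ 145.21*I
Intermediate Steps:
sqrt(-21080 + N(-6, r)) = sqrt(-21080 - 6) = sqrt(-21086) = I*sqrt(21086)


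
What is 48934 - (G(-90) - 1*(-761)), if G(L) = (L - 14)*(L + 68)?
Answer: 45885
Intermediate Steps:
G(L) = (-14 + L)*(68 + L)
48934 - (G(-90) - 1*(-761)) = 48934 - ((-952 + (-90)**2 + 54*(-90)) - 1*(-761)) = 48934 - ((-952 + 8100 - 4860) + 761) = 48934 - (2288 + 761) = 48934 - 1*3049 = 48934 - 3049 = 45885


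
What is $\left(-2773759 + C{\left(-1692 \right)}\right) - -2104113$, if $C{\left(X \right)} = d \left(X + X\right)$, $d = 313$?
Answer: $-1728838$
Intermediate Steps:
$C{\left(X \right)} = 626 X$ ($C{\left(X \right)} = 313 \left(X + X\right) = 313 \cdot 2 X = 626 X$)
$\left(-2773759 + C{\left(-1692 \right)}\right) - -2104113 = \left(-2773759 + 626 \left(-1692\right)\right) - -2104113 = \left(-2773759 - 1059192\right) + 2104113 = -3832951 + 2104113 = -1728838$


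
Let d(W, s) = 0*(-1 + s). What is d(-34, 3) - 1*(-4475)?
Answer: 4475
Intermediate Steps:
d(W, s) = 0
d(-34, 3) - 1*(-4475) = 0 - 1*(-4475) = 0 + 4475 = 4475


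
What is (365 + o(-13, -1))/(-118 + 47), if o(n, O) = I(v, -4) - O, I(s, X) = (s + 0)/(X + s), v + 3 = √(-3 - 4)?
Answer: -733/142 + I*√7/994 ≈ -5.162 + 0.0026617*I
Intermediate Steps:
v = -3 + I*√7 (v = -3 + √(-3 - 4) = -3 + √(-7) = -3 + I*√7 ≈ -3.0 + 2.6458*I)
I(s, X) = s/(X + s)
o(n, O) = -O + (-3 + I*√7)/(-7 + I*√7) (o(n, O) = (-3 + I*√7)/(-4 + (-3 + I*√7)) - O = (-3 + I*√7)/(-7 + I*√7) - O = -O + (-3 + I*√7)/(-7 + I*√7))
(365 + o(-13, -1))/(-118 + 47) = (365 + (½ - 1*(-1) - I*√7/14))/(-118 + 47) = (365 + (½ + 1 - I*√7/14))/(-71) = (365 + (3/2 - I*√7/14))*(-1/71) = (733/2 - I*√7/14)*(-1/71) = -733/142 + I*√7/994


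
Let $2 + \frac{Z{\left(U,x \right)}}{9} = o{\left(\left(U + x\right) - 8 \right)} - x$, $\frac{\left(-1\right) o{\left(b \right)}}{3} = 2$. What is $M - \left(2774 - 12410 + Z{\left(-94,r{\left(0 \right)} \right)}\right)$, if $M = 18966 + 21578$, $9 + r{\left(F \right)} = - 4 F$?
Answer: $50171$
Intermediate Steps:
$r{\left(F \right)} = -9 - 4 F$
$o{\left(b \right)} = -6$ ($o{\left(b \right)} = \left(-3\right) 2 = -6$)
$Z{\left(U,x \right)} = -72 - 9 x$ ($Z{\left(U,x \right)} = -18 + 9 \left(-6 - x\right) = -18 - \left(54 + 9 x\right) = -72 - 9 x$)
$M = 40544$
$M - \left(2774 - 12410 + Z{\left(-94,r{\left(0 \right)} \right)}\right) = 40544 - \left(2702 - 12410 - 9 \left(-9 - 0\right)\right) = 40544 - \left(-9708 - 9 \left(-9 + 0\right)\right) = 40544 - \left(-9708 + 81\right) = 40544 - -9627 = 40544 + \left(-2774 + 12401\right) = 40544 + 9627 = 50171$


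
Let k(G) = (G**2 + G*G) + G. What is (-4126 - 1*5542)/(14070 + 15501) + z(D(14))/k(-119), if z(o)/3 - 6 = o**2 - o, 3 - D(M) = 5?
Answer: -90534016/277996971 ≈ -0.32567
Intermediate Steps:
D(M) = -2 (D(M) = 3 - 1*5 = 3 - 5 = -2)
k(G) = G + 2*G**2 (k(G) = (G**2 + G**2) + G = 2*G**2 + G = G + 2*G**2)
z(o) = 18 - 3*o + 3*o**2 (z(o) = 18 + 3*(o**2 - o) = 18 + (-3*o + 3*o**2) = 18 - 3*o + 3*o**2)
(-4126 - 1*5542)/(14070 + 15501) + z(D(14))/k(-119) = (-4126 - 1*5542)/(14070 + 15501) + (18 - 3*(-2) + 3*(-2)**2)/((-119*(1 + 2*(-119)))) = (-4126 - 5542)/29571 + (18 + 6 + 3*4)/((-119*(1 - 238))) = -9668*1/29571 + (18 + 6 + 12)/((-119*(-237))) = -9668/29571 + 36/28203 = -9668/29571 + 36*(1/28203) = -9668/29571 + 12/9401 = -90534016/277996971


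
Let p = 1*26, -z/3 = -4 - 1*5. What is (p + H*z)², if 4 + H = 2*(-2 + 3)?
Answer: 784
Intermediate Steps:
z = 27 (z = -3*(-4 - 1*5) = -3*(-4 - 5) = -3*(-9) = 27)
H = -2 (H = -4 + 2*(-2 + 3) = -4 + 2*1 = -4 + 2 = -2)
p = 26
(p + H*z)² = (26 - 2*27)² = (26 - 54)² = (-28)² = 784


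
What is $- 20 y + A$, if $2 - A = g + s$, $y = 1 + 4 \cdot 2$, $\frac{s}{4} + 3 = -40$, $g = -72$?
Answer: $66$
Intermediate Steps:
$s = -172$ ($s = -12 + 4 \left(-40\right) = -12 - 160 = -172$)
$y = 9$ ($y = 1 + 8 = 9$)
$A = 246$ ($A = 2 - \left(-72 - 172\right) = 2 - -244 = 2 + 244 = 246$)
$- 20 y + A = \left(-20\right) 9 + 246 = -180 + 246 = 66$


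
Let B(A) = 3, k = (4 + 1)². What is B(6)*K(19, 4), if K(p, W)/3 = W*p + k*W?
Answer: 1584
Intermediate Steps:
k = 25 (k = 5² = 25)
K(p, W) = 75*W + 3*W*p (K(p, W) = 3*(W*p + 25*W) = 3*(25*W + W*p) = 75*W + 3*W*p)
B(6)*K(19, 4) = 3*(3*4*(25 + 19)) = 3*(3*4*44) = 3*528 = 1584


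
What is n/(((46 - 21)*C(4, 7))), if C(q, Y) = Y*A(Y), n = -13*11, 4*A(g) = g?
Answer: -572/1225 ≈ -0.46694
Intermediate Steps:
A(g) = g/4
n = -143
C(q, Y) = Y²/4 (C(q, Y) = Y*(Y/4) = Y²/4)
n/(((46 - 21)*C(4, 7))) = -143*4/(49*(46 - 21)) = -143/(25*((¼)*49)) = -143/(25*(49/4)) = -143/1225/4 = -143*4/1225 = -572/1225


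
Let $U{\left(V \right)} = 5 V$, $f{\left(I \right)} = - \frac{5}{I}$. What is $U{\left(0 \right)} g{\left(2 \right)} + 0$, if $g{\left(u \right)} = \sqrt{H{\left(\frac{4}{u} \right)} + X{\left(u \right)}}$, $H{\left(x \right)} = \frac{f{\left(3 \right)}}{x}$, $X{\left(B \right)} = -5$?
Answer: $0$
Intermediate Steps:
$H{\left(x \right)} = - \frac{5}{3 x}$ ($H{\left(x \right)} = \frac{\left(-5\right) \frac{1}{3}}{x} = - \frac{5}{3 x}$)
$g{\left(u \right)} = \sqrt{-5 - \frac{5 u}{12}}$ ($g{\left(u \right)} = \sqrt{- \frac{5}{3 \frac{4}{u}} - 5} = \sqrt{- \frac{5 \frac{u}{4}}{3} - 5} = \sqrt{- \frac{5 u}{12} - 5} = \sqrt{-5 - \frac{5 u}{12}}$)
$U{\left(0 \right)} g{\left(2 \right)} + 0 = 5 \cdot 0 \frac{\sqrt{-180 - 30}}{6} + 0 = 0 \frac{\sqrt{-180 - 30}}{6} + 0 = 0 \frac{\sqrt{-210}}{6} + 0 = 0 \frac{i \sqrt{210}}{6} + 0 = 0 + 0 = 0$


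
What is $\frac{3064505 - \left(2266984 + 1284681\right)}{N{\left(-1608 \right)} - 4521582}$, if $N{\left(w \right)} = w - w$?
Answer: $\frac{12820}{118989} \approx 0.10774$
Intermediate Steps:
$N{\left(w \right)} = 0$
$\frac{3064505 - \left(2266984 + 1284681\right)}{N{\left(-1608 \right)} - 4521582} = \frac{3064505 - \left(2266984 + 1284681\right)}{0 - 4521582} = \frac{3064505 - 3551665}{-4521582} = \left(3064505 - 3551665\right) \left(- \frac{1}{4521582}\right) = \left(-487160\right) \left(- \frac{1}{4521582}\right) = \frac{12820}{118989}$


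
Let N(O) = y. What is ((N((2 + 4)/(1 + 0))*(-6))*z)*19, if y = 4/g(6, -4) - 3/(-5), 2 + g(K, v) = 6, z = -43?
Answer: 39216/5 ≈ 7843.2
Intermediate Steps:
g(K, v) = 4 (g(K, v) = -2 + 6 = 4)
y = 8/5 (y = 4/4 - 3/(-5) = 4*(¼) - 3*(-⅕) = 1 + ⅗ = 8/5 ≈ 1.6000)
N(O) = 8/5
((N((2 + 4)/(1 + 0))*(-6))*z)*19 = (((8/5)*(-6))*(-43))*19 = -48/5*(-43)*19 = (2064/5)*19 = 39216/5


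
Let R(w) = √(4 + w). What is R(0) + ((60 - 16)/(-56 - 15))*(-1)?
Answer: 186/71 ≈ 2.6197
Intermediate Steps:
R(0) + ((60 - 16)/(-56 - 15))*(-1) = √(4 + 0) + ((60 - 16)/(-56 - 15))*(-1) = √4 + (44/(-71))*(-1) = 2 + (44*(-1/71))*(-1) = 2 - 44/71*(-1) = 2 + 44/71 = 186/71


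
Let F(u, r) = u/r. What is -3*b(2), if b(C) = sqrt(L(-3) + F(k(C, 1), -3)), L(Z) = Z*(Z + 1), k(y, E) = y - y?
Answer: -3*sqrt(6) ≈ -7.3485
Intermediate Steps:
k(y, E) = 0
L(Z) = Z*(1 + Z)
b(C) = sqrt(6) (b(C) = sqrt(-3*(1 - 3) + 0/(-3)) = sqrt(-3*(-2) + 0*(-1/3)) = sqrt(6 + 0) = sqrt(6))
-3*b(2) = -3*sqrt(6)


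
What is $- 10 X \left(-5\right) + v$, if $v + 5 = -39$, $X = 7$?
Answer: $306$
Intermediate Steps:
$v = -44$ ($v = -5 - 39 = -44$)
$- 10 X \left(-5\right) + v = - 10 \cdot 7 \left(-5\right) - 44 = \left(-10\right) \left(-35\right) - 44 = 350 - 44 = 306$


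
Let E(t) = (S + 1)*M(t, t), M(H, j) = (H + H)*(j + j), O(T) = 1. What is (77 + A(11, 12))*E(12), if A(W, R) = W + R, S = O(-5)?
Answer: 115200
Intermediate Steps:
S = 1
M(H, j) = 4*H*j (M(H, j) = (2*H)*(2*j) = 4*H*j)
E(t) = 8*t**2 (E(t) = (1 + 1)*(4*t*t) = 2*(4*t**2) = 8*t**2)
A(W, R) = R + W
(77 + A(11, 12))*E(12) = (77 + (12 + 11))*(8*12**2) = (77 + 23)*(8*144) = 100*1152 = 115200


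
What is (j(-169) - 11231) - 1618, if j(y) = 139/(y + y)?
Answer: -4343101/338 ≈ -12849.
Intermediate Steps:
j(y) = 139/(2*y) (j(y) = 139/((2*y)) = 139*(1/(2*y)) = 139/(2*y))
(j(-169) - 11231) - 1618 = ((139/2)/(-169) - 11231) - 1618 = ((139/2)*(-1/169) - 11231) - 1618 = (-139/338 - 11231) - 1618 = -3796217/338 - 1618 = -4343101/338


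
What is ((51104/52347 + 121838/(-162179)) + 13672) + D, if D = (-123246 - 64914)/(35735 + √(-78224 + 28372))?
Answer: 148170879483524992188182/10841539149363496701 + 4139520*I*√103/1277040077 ≈ 13667.0 + 0.032898*I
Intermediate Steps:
D = -188160/(35735 + 22*I*√103) (D = -188160/(35735 + √(-49852)) = -188160/(35735 + 22*I*√103) ≈ -5.2652 + 0.032898*I)
((51104/52347 + 121838/(-162179)) + 13672) + D = ((51104/52347 + 121838/(-162179)) + 13672) + (-6723897600/1277040077 + 4139520*I*√103/1277040077) = ((51104*(1/52347) + 121838*(-1/162179)) + 13672) + (-6723897600/1277040077 + 4139520*I*√103/1277040077) = ((51104/52347 - 121838/162179) + 13672) + (-6723897600/1277040077 + 4139520*I*√103/1277040077) = (1910141830/8489584113 + 13672) + (-6723897600/1277040077 + 4139520*I*√103/1277040077) = 116071504134766/8489584113 + (-6723897600/1277040077 + 4139520*I*√103/1277040077) = 148170879483524992188182/10841539149363496701 + 4139520*I*√103/1277040077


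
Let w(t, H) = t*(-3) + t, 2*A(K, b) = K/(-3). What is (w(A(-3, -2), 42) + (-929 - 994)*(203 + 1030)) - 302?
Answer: -2371362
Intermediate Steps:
A(K, b) = -K/6 (A(K, b) = (K/(-3))/2 = (K*(-1/3))/2 = (-K/3)/2 = -K/6)
w(t, H) = -2*t (w(t, H) = -3*t + t = -2*t)
(w(A(-3, -2), 42) + (-929 - 994)*(203 + 1030)) - 302 = (-(-1)*(-3)/3 + (-929 - 994)*(203 + 1030)) - 302 = (-2*1/2 - 1923*1233) - 302 = (-1 - 2371059) - 302 = -2371060 - 302 = -2371362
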